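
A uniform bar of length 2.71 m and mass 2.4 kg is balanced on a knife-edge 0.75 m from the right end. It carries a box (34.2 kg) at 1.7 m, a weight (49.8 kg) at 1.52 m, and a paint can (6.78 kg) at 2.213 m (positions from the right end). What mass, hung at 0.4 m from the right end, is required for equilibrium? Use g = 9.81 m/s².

Choose the knife-edge (at 0.75 m from the right end) as the axis so the support reaction has zero arm there.
Beam weight: 2.4 × 9.81 = 23.54 N down at 1.355 m → arm 0.605 m, τ = 23.54 × 0.605 = 14.24 N·m counterclockwise.
Box: 34.2 × 9.81 = 335.5 N down at 1.7 m → arm 0.95 m, τ = 335.5 × 0.95 = 318.7 N·m counterclockwise.
Weight: 49.8 × 9.81 = 488.5 N down at 1.52 m → arm 0.77 m, τ = 488.5 × 0.77 = 376.1 N·m counterclockwise.
Paint can: 6.78 × 9.81 = 66.51 N down at 2.213 m → arm 1.463 m, τ = 66.51 × 1.463 = 97.3 N·m counterclockwise.
Net moment of known loads = 806.3 N·m counterclockwise.
An unknown mass m at 0.4 m has arm 0.35 m; its moment is m·g·0.35 clockwise.
Setting net torque to zero: m × 9.81 × 0.35 = 806.3 → m = 806.3 / (9.81 × 0.35) = 235 kg.

m ≈ 235 kg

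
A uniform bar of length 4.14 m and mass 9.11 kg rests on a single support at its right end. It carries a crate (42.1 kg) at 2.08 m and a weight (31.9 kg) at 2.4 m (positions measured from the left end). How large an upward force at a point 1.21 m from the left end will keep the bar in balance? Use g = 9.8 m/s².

Taking torques about the right end:
Beam weight: 9.11 × 9.8 = 89.28 N down at 2.07 m → arm 2.07 m, τ = 89.28 × 2.07 = 184.8 N·m counterclockwise.
Crate: 42.1 × 9.8 = 412.6 N down at 2.08 m → arm 2.06 m, τ = 412.6 × 2.06 = 850 N·m counterclockwise.
Weight: 31.9 × 9.8 = 312.6 N down at 2.4 m → arm 1.74 m, τ = 312.6 × 1.74 = 543.9 N·m counterclockwise.
Net moment of the loads = 1579 N·m counterclockwise.
The upward force F acts at a point 1.21 m from the left end, arm 2.93 m, giving F × 2.93 clockwise.
Balancing moments: F × 2.93 = 1579, giving F = 1579 / 2.93 = 539 N.

F ≈ 539 N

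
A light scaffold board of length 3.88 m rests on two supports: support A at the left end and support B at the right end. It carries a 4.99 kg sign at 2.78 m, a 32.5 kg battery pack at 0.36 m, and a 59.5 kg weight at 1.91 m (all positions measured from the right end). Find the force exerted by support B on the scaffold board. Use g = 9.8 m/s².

Taking torques about support A:
Sign: 4.99 × 9.8 = 48.9 N down at 2.78 m → arm 1.1 m, τ = 48.9 × 1.1 = 53.79 N·m clockwise.
Battery pack: 32.5 × 9.8 = 318.5 N down at 0.36 m → arm 3.52 m, τ = 318.5 × 3.52 = 1121 N·m clockwise.
Weight: 59.5 × 9.8 = 583.1 N down at 1.91 m → arm 1.97 m, τ = 583.1 × 1.97 = 1149 N·m clockwise.
Net load moment about support A = 2324 N·m clockwise.
Reaction R at support B is upward at 0 m, arm 3.88 m → moment R × 3.88 counterclockwise.
Στ = 0 ⇒ R × 3.88 = 2324 ⇒ R = 599 N.

R_B ≈ 599 N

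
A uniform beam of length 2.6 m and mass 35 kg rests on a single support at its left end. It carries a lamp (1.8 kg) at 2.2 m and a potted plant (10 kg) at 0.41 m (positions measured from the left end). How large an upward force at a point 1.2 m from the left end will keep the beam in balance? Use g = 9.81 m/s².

F ≈ 438 N

About the left end:
Beam weight: 35 × 9.81 = 343.4 N down at 1.3 m → arm 1.3 m, τ = 343.4 × 1.3 = 446.4 N·m clockwise.
Lamp: 1.8 × 9.81 = 17.66 N down at 2.2 m → arm 2.2 m, τ = 17.66 × 2.2 = 38.85 N·m clockwise.
Potted plant: 10 × 9.81 = 98.1 N down at 0.41 m → arm 0.41 m, τ = 98.1 × 0.41 = 40.22 N·m clockwise.
Net moment of the loads = 525.5 N·m clockwise.
The upward force F acts at a point 1.2 m from the left end, arm 1.2 m, giving F × 1.2 counterclockwise.
Στ = 0 ⇒ F × 1.2 = 525.5 ⇒ F = 525.5 / 1.2 = 438 N.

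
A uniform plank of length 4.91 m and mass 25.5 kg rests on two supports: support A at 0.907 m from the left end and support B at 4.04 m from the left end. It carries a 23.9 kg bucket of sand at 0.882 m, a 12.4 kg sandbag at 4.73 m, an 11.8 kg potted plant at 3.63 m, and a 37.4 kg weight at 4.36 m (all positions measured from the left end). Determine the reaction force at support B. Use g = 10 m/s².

R_B ≈ 790 N

Taking torques about support A:
Beam weight: 25.5 × 10 = 255 N down at 2.455 m → arm 1.548 m, τ = 255 × 1.548 = 394.7 N·m clockwise.
Bucket of sand: 23.9 × 10 = 239 N down at 0.882 m → arm 0.025 m, τ = 239 × 0.025 = 5.975 N·m counterclockwise.
Sandbag: 12.4 × 10 = 124 N down at 4.73 m → arm 3.823 m, τ = 124 × 3.823 = 474.1 N·m clockwise.
Potted plant: 11.8 × 10 = 118 N down at 3.63 m → arm 2.723 m, τ = 118 × 2.723 = 321.3 N·m clockwise.
Weight: 37.4 × 10 = 374 N down at 4.36 m → arm 3.453 m, τ = 374 × 3.453 = 1291 N·m clockwise.
Net load moment about support A = 2475 N·m clockwise.
Reaction R at support B is upward at 4.04 m, arm 3.133 m → moment R × 3.133 counterclockwise.
Setting net torque to zero: R × 3.133 = 2475 → R = 790 N.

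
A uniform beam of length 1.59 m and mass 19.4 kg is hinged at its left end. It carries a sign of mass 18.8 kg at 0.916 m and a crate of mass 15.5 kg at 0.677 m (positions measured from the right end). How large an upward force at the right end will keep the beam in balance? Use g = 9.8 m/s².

Taking torques about the left end:
Beam weight: 19.4 × 9.8 = 190.1 N down at 0.795 m → arm 0.795 m, τ = 190.1 × 0.795 = 151.1 N·m clockwise.
Sign: 18.8 × 9.8 = 184.2 N down at 0.916 m → arm 0.674 m, τ = 184.2 × 0.674 = 124.2 N·m clockwise.
Crate: 15.5 × 9.8 = 151.9 N down at 0.677 m → arm 0.913 m, τ = 151.9 × 0.913 = 138.7 N·m clockwise.
Net moment of the loads = 414 N·m clockwise.
The upward force F acts at the right end, arm 1.59 m, giving F × 1.59 counterclockwise.
Setting net torque to zero: F × 1.59 = 414 → F = 414 / 1.59 = 260 N.

F ≈ 260 N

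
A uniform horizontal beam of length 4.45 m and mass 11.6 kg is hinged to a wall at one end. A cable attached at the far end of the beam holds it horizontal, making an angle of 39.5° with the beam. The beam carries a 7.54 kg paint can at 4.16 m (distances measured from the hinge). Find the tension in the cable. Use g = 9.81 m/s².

T ≈ 198 N

About the hinge:
Beam weight: 11.6 × 9.81 = 113.8 N down at 2.225 m → arm 2.225 m, τ = 113.8 × 2.225 = 253.2 N·m clockwise.
Paint can: 7.54 × 9.81 = 73.97 N down at 4.16 m → arm 4.16 m, τ = 73.97 × 4.16 = 307.7 N·m clockwise.
Total clockwise load moment = 560.9 N·m.
The cable tension T acts at 4.45 m; only its component perpendicular to the beam, T sinθ, produces torque. sin 39.5° = 0.6361.
Setting net torque to zero: T × 4.45 × 0.6361 = 560.9 → T = 560.9 / 2.831 = 198 N.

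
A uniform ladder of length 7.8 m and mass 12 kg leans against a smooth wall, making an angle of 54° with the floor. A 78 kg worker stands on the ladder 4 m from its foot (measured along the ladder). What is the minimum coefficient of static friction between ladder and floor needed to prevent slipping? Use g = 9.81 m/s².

μ_min ≈ 0.371

Sum moments about the foot of the ladder (the floor normal and friction both act there and drop out).
Ladder weight 12×9.81 = 117.7 N acts at 3.9 m along the ladder; its horizontal arm is 3.9·cos54° = 2.292 m → τ = 269.8 N·m clockwise.
Worker: 78×9.81 = 765.2 N at 4 m → arm 2.351 m → τ = 1799 N·m clockwise.
Wall normal N acts horizontally at the top; its moment arm is the height L sinθ = 7.8·sin54° = 6.31 m, counterclockwise.
Setting net torque to zero: N × 6.31 = 2069 → N = 327.9 N.
ΣFx = 0 ⇒ f = N_wall = 327.9 N. ΣFy = 0 ⇒ N_floor = 882.9 N.
μ_min = f / N_floor = 327.9 / 882.9 = 0.371.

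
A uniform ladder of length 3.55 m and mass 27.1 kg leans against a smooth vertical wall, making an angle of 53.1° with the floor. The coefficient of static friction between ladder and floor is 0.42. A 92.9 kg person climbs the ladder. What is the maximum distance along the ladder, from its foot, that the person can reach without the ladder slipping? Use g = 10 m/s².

d ≈ 2.05 m

Take moments about the foot of the ladder.
Ladder weight 27.1×10 = 271 N acts at 1.775 m along the ladder; its horizontal arm is 1.775·cos53.1° = 1.066 m → τ = 288.9 N·m clockwise.
Person weight 92.9×10 = 929 N at distance d → arm d·cos53.1° → τ = 929·d·0.6004 clockwise.
Wall normal N at the top has arm L sinθ = 2.839 m counterclockwise, so Στ = 0 gives N·2.839 = 288.9 + 557.8·d.
ΣFy = 0 ⇒ N_floor = 1200 N, so the maximum friction is μ_s·N_floor = 0.42×1200 = 504 N. ΣFx = 0 ⇒ N_wall = f, so at the slipping point N = 504 N.
Substituting: 504×2.839 = 288.9 + 557.8·d ⇒ d = (1431 − 288.9) / 557.8 = 2.05 m.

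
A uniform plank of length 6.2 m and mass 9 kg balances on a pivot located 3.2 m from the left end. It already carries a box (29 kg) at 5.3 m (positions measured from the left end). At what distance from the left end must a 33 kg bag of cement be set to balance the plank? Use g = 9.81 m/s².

Sum moments about the pivot (at 3.2 m from the left end) (the support reaction has zero arm there).
Beam weight: 9 × 9.81 = 88.29 N down at 3.1 m → arm 0.1 m, τ = 88.29 × 0.1 = 8.829 N·m counterclockwise.
Box: 29 × 9.81 = 284.5 N down at 5.3 m → arm 2.1 m, τ = 284.5 × 2.1 = 597.5 N·m clockwise.
Net moment of existing loads = 588.7 N·m clockwise.
The bag of cement weighs 33 × 9.81 = 323.7 N and must supply an equal counterclockwise moment, so its lever arm about the pivot is 588.7 / 323.7 = 1.82 m.
That puts it at 3.2 − 1.82 = 1.38 m from the left end.

x ≈ 1.38 m from the left end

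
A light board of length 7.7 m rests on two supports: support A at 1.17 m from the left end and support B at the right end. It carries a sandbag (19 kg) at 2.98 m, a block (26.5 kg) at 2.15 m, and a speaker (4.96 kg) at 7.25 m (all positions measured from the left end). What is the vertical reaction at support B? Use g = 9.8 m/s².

Take moments about support A.
Sandbag: 19 × 9.8 = 186.2 N down at 2.98 m → arm 1.81 m, τ = 186.2 × 1.81 = 337 N·m clockwise.
Block: 26.5 × 9.8 = 259.7 N down at 2.15 m → arm 0.98 m, τ = 259.7 × 0.98 = 254.5 N·m clockwise.
Speaker: 4.96 × 9.8 = 48.61 N down at 7.25 m → arm 6.08 m, τ = 48.61 × 6.08 = 295.5 N·m clockwise.
Net load moment about support A = 887 N·m clockwise.
Reaction R at support B is upward at 7.7 m, arm 6.53 m → moment R × 6.53 counterclockwise.
For rotational equilibrium, R × 6.53 = 887, so R = 136 N.

R_B ≈ 136 N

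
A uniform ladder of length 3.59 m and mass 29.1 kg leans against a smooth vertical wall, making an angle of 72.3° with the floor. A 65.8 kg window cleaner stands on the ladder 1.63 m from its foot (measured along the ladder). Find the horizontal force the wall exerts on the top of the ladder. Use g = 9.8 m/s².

Taking torques about the foot of the ladder:
Ladder weight 29.1×9.8 = 285.2 N acts at 1.795 m along the ladder; its horizontal arm is 1.795·cos72.3° = 0.5457 m → τ = 155.6 N·m clockwise.
Window cleaner: 65.8×9.8 = 644.8 N at 1.63 m → arm 0.4956 m → τ = 319.6 N·m clockwise.
Wall normal N acts horizontally at the top; its moment arm is the height L sinθ = 3.59·sin72.3° = 3.42 m, counterclockwise.
Στ = 0 ⇒ N × 3.42 = 475.2 ⇒ N = 139 N.

N_wall ≈ 139 N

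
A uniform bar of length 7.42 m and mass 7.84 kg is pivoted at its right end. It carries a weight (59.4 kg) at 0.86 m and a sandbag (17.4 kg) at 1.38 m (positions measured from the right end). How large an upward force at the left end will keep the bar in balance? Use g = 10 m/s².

Sum moments about the right end (the unknown pivot reaction has zero arm there).
Beam weight: 7.84 × 10 = 78.4 N down at 3.71 m → arm 3.71 m, τ = 78.4 × 3.71 = 290.9 N·m counterclockwise.
Weight: 59.4 × 10 = 594 N down at 0.86 m → arm 0.86 m, τ = 594 × 0.86 = 510.8 N·m counterclockwise.
Sandbag: 17.4 × 10 = 174 N down at 1.38 m → arm 1.38 m, τ = 174 × 1.38 = 240.1 N·m counterclockwise.
Net moment of the loads = 1042 N·m counterclockwise.
The upward force F acts at the left end, arm 7.42 m, giving F × 7.42 clockwise.
Setting net torque to zero: F × 7.42 = 1042 → F = 1042 / 7.42 = 140 N.

F ≈ 140 N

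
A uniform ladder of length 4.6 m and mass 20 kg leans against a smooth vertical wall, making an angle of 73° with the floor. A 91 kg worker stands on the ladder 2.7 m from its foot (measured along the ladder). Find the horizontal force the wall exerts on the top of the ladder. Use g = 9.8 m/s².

Taking torques about the foot of the ladder:
Ladder weight 20×9.8 = 196 N acts at 2.3 m along the ladder; its horizontal arm is 2.3·cos73° = 0.6725 m → τ = 131.8 N·m clockwise.
Worker: 91×9.8 = 891.8 N at 2.7 m → arm 0.7894 m → τ = 704 N·m clockwise.
Wall normal N acts horizontally at the top; its moment arm is the height L sinθ = 4.6·sin73° = 4.399 m, counterclockwise.
Balancing moments: N × 4.399 = 835.8, giving N = 190 N.

N_wall ≈ 190 N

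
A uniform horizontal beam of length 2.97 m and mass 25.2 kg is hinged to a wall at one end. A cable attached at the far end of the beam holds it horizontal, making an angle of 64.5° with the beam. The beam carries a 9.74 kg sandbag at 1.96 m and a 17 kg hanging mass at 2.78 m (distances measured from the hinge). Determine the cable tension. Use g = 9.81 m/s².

Sum moments about the hinge (the unknown hinge reaction has zero arm there).
Beam weight: 25.2 × 9.81 = 247.2 N down at 1.485 m → arm 1.485 m, τ = 247.2 × 1.485 = 367.1 N·m clockwise.
Sandbag: 9.74 × 9.81 = 95.55 N down at 1.96 m → arm 1.96 m, τ = 95.55 × 1.96 = 187.3 N·m clockwise.
Hanging mass: 17 × 9.81 = 166.8 N down at 2.78 m → arm 2.78 m, τ = 166.8 × 2.78 = 463.7 N·m clockwise.
Total clockwise load moment = 1018 N·m.
The cable tension T acts at 2.97 m; only its component perpendicular to the beam, T sinθ, produces torque. sin 64.5° = 0.9026.
Setting net torque to zero: T × 2.97 × 0.9026 = 1018 → T = 1018 / 2.681 = 380 N.

T ≈ 380 N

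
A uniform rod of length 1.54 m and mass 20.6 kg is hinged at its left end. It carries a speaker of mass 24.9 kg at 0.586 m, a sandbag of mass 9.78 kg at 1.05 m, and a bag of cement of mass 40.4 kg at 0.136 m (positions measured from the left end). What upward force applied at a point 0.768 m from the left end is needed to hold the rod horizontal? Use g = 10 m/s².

F ≈ 602 N

About the left end:
Beam weight: 20.6 × 10 = 206 N down at 0.77 m → arm 0.77 m, τ = 206 × 0.77 = 158.6 N·m clockwise.
Speaker: 24.9 × 10 = 249 N down at 0.586 m → arm 0.586 m, τ = 249 × 0.586 = 145.9 N·m clockwise.
Sandbag: 9.78 × 10 = 97.8 N down at 1.05 m → arm 1.05 m, τ = 97.8 × 1.05 = 102.7 N·m clockwise.
Bag of cement: 40.4 × 10 = 404 N down at 0.136 m → arm 0.136 m, τ = 404 × 0.136 = 54.94 N·m clockwise.
Net moment of the loads = 462.1 N·m clockwise.
The upward force F acts at a point 0.768 m from the left end, arm 0.768 m, giving F × 0.768 counterclockwise.
Balancing moments: F × 0.768 = 462.1, giving F = 462.1 / 0.768 = 602 N.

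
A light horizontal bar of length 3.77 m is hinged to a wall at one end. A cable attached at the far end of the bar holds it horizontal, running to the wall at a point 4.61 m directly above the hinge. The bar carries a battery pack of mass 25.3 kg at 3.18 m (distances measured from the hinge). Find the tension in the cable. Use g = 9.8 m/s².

T ≈ 270 N

Choose the hinge as the axis so the unknown hinge reaction has zero arm there.
Battery pack: 25.3 × 9.8 = 247.9 N down at 3.18 m → arm 3.18 m, τ = 247.9 × 3.18 = 788.3 N·m clockwise.
Total clockwise load moment = 788.3 N·m.
The cable tension T acts at 3.77 m; only its component perpendicular to the bar, T sinθ, produces torque. sinθ = h/√(h²+d²) = 4.61/√(4.61²+3.77²) = 0.7741.
Setting net torque to zero: T × 3.77 × 0.7741 = 788.3 → T = 788.3 / 2.918 = 270 N.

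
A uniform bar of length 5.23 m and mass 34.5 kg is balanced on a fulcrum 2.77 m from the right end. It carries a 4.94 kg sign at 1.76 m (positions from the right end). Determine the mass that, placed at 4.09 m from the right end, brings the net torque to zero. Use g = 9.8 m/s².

Choose the fulcrum (at 2.77 m from the right end) as the axis so the support reaction has zero arm there.
Beam weight: 34.5 × 9.8 = 338.1 N down at 2.615 m → arm 0.155 m, τ = 338.1 × 0.155 = 52.41 N·m clockwise.
Sign: 4.94 × 9.8 = 48.41 N down at 1.76 m → arm 1.01 m, τ = 48.41 × 1.01 = 48.89 N·m clockwise.
Net moment of known loads = 101.3 N·m clockwise.
An unknown mass m at 4.09 m has arm 1.32 m; its moment is m·g·1.32 counterclockwise.
Balancing moments: m × 9.8 × 1.32 = 101.3, giving m = 101.3 / (9.8 × 1.32) = 7.83 kg.

m ≈ 7.83 kg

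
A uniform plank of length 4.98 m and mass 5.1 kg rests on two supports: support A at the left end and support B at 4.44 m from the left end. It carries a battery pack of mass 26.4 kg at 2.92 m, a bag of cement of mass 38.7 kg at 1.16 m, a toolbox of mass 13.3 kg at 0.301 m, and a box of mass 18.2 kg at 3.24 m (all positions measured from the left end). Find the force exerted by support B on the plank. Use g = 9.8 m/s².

Take moments about support A.
Beam weight: 5.1 × 9.8 = 49.98 N down at 2.49 m → arm 2.49 m, τ = 49.98 × 2.49 = 124.5 N·m clockwise.
Battery pack: 26.4 × 9.8 = 258.7 N down at 2.92 m → arm 2.92 m, τ = 258.7 × 2.92 = 755.4 N·m clockwise.
Bag of cement: 38.7 × 9.8 = 379.3 N down at 1.16 m → arm 1.16 m, τ = 379.3 × 1.16 = 440 N·m clockwise.
Toolbox: 13.3 × 9.8 = 130.3 N down at 0.301 m → arm 0.301 m, τ = 130.3 × 0.301 = 39.22 N·m clockwise.
Box: 18.2 × 9.8 = 178.4 N down at 3.24 m → arm 3.24 m, τ = 178.4 × 3.24 = 578 N·m clockwise.
Net load moment about support A = 1937 N·m clockwise.
Reaction R at support B is upward at 4.44 m, arm 4.44 m → moment R × 4.44 counterclockwise.
Στ = 0 ⇒ R × 4.44 = 1937 ⇒ R = 436 N.

R_B ≈ 436 N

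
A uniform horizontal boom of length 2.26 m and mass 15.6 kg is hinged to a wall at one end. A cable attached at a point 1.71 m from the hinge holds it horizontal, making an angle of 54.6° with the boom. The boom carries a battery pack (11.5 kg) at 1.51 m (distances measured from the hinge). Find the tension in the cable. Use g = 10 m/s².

T ≈ 251 N

Sum moments about the hinge (the unknown hinge reaction has zero arm there).
Beam weight: 15.6 × 10 = 156 N down at 1.13 m → arm 1.13 m, τ = 156 × 1.13 = 176.3 N·m clockwise.
Battery pack: 11.5 × 10 = 115 N down at 1.51 m → arm 1.51 m, τ = 115 × 1.51 = 173.7 N·m clockwise.
Total clockwise load moment = 350 N·m.
The cable tension T acts at 1.71 m; only its component perpendicular to the boom, T sinθ, produces torque. sin 54.6° = 0.8151.
Setting net torque to zero: T × 1.71 × 0.8151 = 350 → T = 350 / 1.394 = 251 N.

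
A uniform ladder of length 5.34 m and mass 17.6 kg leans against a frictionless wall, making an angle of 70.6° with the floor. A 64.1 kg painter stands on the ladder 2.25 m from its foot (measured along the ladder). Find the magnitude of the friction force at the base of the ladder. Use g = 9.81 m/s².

f ≈ 124 N

Choose the foot of the ladder as the axis so the floor normal and friction both act there and drop out.
Ladder weight 17.6×9.81 = 172.7 N acts at 2.67 m along the ladder; its horizontal arm is 2.67·cos70.6° = 0.8869 m → τ = 153.2 N·m clockwise.
Painter: 64.1×9.81 = 628.8 N at 2.25 m → arm 0.7474 m → τ = 470 N·m clockwise.
Wall normal N acts horizontally at the top; its moment arm is the height L sinθ = 5.34·sin70.6° = 5.037 m, counterclockwise.
Στ = 0 ⇒ N × 5.037 = 623.2 ⇒ N = 124 N.
ΣFx = 0: friction at the foot balances the wall's push, so f = N_wall = 124 N.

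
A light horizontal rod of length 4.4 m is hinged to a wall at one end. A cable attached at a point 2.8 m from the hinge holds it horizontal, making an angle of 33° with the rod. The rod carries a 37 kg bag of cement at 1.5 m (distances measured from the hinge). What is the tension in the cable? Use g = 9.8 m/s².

Taking torques about the hinge:
Bag of cement: 37 × 9.8 = 362.6 N down at 1.5 m → arm 1.5 m, τ = 362.6 × 1.5 = 543.9 N·m clockwise.
Total clockwise load moment = 543.9 N·m.
The cable tension T acts at 2.8 m; only its component perpendicular to the rod, T sinθ, produces torque. sin 33° = 0.5446.
Στ = 0 ⇒ T × 2.8 × 0.5446 = 543.9 ⇒ T = 543.9 / 1.525 = 357 N.

T ≈ 357 N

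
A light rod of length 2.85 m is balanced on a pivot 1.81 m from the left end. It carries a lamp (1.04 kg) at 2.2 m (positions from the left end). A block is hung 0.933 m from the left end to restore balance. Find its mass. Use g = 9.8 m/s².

m ≈ 0.462 kg

Taking torques about the pivot (at 1.81 m from the left end):
Lamp: 1.04 × 9.8 = 10.19 N down at 2.2 m → arm 0.39 m, τ = 10.19 × 0.39 = 3.974 N·m clockwise.
Net moment of known loads = 3.974 N·m clockwise.
An unknown mass m at 0.933 m has arm 0.877 m; its moment is m·g·0.877 counterclockwise.
For rotational equilibrium, m × 9.8 × 0.877 = 3.974, so m = 3.974 / (9.8 × 0.877) = 0.462 kg.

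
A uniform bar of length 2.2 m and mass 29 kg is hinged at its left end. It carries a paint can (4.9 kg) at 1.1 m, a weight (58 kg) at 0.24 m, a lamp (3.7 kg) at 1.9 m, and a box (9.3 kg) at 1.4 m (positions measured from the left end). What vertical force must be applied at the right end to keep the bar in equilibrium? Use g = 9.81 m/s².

F ≈ 318 N

Take moments about the left end.
Beam weight: 29 × 9.81 = 284.5 N down at 1.1 m → arm 1.1 m, τ = 284.5 × 1.1 = 313 N·m clockwise.
Paint can: 4.9 × 9.81 = 48.07 N down at 1.1 m → arm 1.1 m, τ = 48.07 × 1.1 = 52.88 N·m clockwise.
Weight: 58 × 9.81 = 569 N down at 0.24 m → arm 0.24 m, τ = 569 × 0.24 = 136.6 N·m clockwise.
Lamp: 3.7 × 9.81 = 36.3 N down at 1.9 m → arm 1.9 m, τ = 36.3 × 1.9 = 68.97 N·m clockwise.
Box: 9.3 × 9.81 = 91.23 N down at 1.4 m → arm 1.4 m, τ = 91.23 × 1.4 = 127.7 N·m clockwise.
Net moment of the loads = 699.2 N·m clockwise.
The upward force F acts at the right end, arm 2.2 m, giving F × 2.2 counterclockwise.
Setting net torque to zero: F × 2.2 = 699.2 → F = 699.2 / 2.2 = 318 N.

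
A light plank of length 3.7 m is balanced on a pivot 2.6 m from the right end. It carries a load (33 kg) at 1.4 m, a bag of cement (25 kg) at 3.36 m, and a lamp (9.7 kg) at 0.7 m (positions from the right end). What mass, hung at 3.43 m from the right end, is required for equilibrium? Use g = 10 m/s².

m ≈ 47 kg

Sum moments about the pivot (at 2.6 m from the right end) (the support reaction has zero arm there).
Load: 33 × 10 = 330 N down at 1.4 m → arm 1.2 m, τ = 330 × 1.2 = 396 N·m clockwise.
Bag of cement: 25 × 10 = 250 N down at 3.36 m → arm 0.76 m, τ = 250 × 0.76 = 190 N·m counterclockwise.
Lamp: 9.7 × 10 = 97 N down at 0.7 m → arm 1.9 m, τ = 97 × 1.9 = 184.3 N·m clockwise.
Net moment of known loads = 390.3 N·m clockwise.
An unknown mass m at 3.43 m has arm 0.83 m; its moment is m·g·0.83 counterclockwise.
Setting net torque to zero: m × 10 × 0.83 = 390.3 → m = 390.3 / (10 × 0.83) = 47 kg.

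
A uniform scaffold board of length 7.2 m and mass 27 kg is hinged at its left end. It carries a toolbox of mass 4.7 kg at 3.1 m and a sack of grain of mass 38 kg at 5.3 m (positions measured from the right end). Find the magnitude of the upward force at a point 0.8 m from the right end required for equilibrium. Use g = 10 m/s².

Take moments about the left end.
Beam weight: 27 × 10 = 270 N down at 3.6 m → arm 3.6 m, τ = 270 × 3.6 = 972 N·m clockwise.
Toolbox: 4.7 × 10 = 47 N down at 3.1 m → arm 4.1 m, τ = 47 × 4.1 = 192.7 N·m clockwise.
Sack of grain: 38 × 10 = 380 N down at 5.3 m → arm 1.9 m, τ = 380 × 1.9 = 722 N·m clockwise.
Net moment of the loads = 1887 N·m clockwise.
The upward force F acts at a point 0.8 m from the right end, arm 6.4 m, giving F × 6.4 counterclockwise.
Στ = 0 ⇒ F × 6.4 = 1887 ⇒ F = 1887 / 6.4 = 295 N.

F ≈ 295 N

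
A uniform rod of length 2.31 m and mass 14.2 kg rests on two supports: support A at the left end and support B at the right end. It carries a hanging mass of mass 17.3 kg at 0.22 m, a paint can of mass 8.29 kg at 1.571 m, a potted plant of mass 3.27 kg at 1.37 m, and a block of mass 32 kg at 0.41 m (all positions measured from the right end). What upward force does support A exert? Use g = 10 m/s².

R_A ≈ 220 N

About support B:
Beam weight: 14.2 × 10 = 142 N down at 1.155 m → arm 1.155 m, τ = 142 × 1.155 = 164 N·m counterclockwise.
Hanging mass: 17.3 × 10 = 173 N down at 0.22 m → arm 0.22 m, τ = 173 × 0.22 = 38.06 N·m counterclockwise.
Paint can: 8.29 × 10 = 82.9 N down at 1.571 m → arm 1.571 m, τ = 82.9 × 1.571 = 130.2 N·m counterclockwise.
Potted plant: 3.27 × 10 = 32.7 N down at 1.37 m → arm 1.37 m, τ = 32.7 × 1.37 = 44.8 N·m counterclockwise.
Block: 32 × 10 = 320 N down at 0.41 m → arm 0.41 m, τ = 320 × 0.41 = 131.2 N·m counterclockwise.
Net load moment about support B = 508.3 N·m counterclockwise.
Reaction R at support A is upward at 2.31 m, arm 2.31 m → moment R × 2.31 clockwise.
Setting net torque to zero: R × 2.31 = 508.3 → R = 220 N.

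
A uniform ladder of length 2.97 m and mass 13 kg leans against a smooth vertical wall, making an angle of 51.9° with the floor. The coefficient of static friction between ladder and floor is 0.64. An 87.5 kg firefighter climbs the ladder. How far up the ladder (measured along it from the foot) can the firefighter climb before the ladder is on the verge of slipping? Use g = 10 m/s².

Sum moments about the foot of the ladder (the floor normal and friction both act there and drop out).
Ladder weight 13×10 = 130 N acts at 1.485 m along the ladder; its horizontal arm is 1.485·cos51.9° = 0.9163 m → τ = 119.1 N·m clockwise.
Firefighter weight 87.5×10 = 875 N at distance d → arm d·cos51.9° → τ = 875·d·0.617 clockwise.
Wall normal N at the top has arm L sinθ = 2.337 m counterclockwise, so Στ = 0 gives N·2.337 = 119.1 + 539.9·d.
ΣFy = 0 ⇒ N_floor = 1005 N, so the maximum friction is μ_s·N_floor = 0.64×1005 = 643.2 N. ΣFx = 0 ⇒ N_wall = f, so at the slipping point N = 643.2 N.
Substituting: 643.2×2.337 = 119.1 + 539.9·d ⇒ d = (1503 − 119.1) / 539.9 = 2.56 m.

d ≈ 2.56 m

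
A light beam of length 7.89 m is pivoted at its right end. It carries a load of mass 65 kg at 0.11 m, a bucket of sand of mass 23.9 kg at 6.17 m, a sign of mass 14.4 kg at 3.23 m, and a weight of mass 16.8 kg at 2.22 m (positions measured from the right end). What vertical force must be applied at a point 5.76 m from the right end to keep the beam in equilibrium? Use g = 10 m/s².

F ≈ 414 N

Choose the right end as the axis so the unknown pivot reaction has zero arm there.
Load: 65 × 10 = 650 N down at 0.11 m → arm 0.11 m, τ = 650 × 0.11 = 71.5 N·m counterclockwise.
Bucket of sand: 23.9 × 10 = 239 N down at 6.17 m → arm 6.17 m, τ = 239 × 6.17 = 1475 N·m counterclockwise.
Sign: 14.4 × 10 = 144 N down at 3.23 m → arm 3.23 m, τ = 144 × 3.23 = 465.1 N·m counterclockwise.
Weight: 16.8 × 10 = 168 N down at 2.22 m → arm 2.22 m, τ = 168 × 2.22 = 373 N·m counterclockwise.
Net moment of the loads = 2385 N·m counterclockwise.
The upward force F acts at a point 5.76 m from the right end, arm 5.76 m, giving F × 5.76 clockwise.
Balancing moments: F × 5.76 = 2385, giving F = 2385 / 5.76 = 414 N.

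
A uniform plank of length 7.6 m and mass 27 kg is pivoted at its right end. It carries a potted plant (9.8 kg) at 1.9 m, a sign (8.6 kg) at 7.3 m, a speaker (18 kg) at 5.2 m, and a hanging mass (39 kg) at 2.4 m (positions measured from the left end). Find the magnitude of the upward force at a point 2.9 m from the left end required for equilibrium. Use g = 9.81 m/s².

F ≈ 850 N

Taking torques about the right end:
Beam weight: 27 × 9.81 = 264.9 N down at 3.8 m → arm 3.8 m, τ = 264.9 × 3.8 = 1007 N·m counterclockwise.
Potted plant: 9.8 × 9.81 = 96.14 N down at 1.9 m → arm 5.7 m, τ = 96.14 × 5.7 = 548 N·m counterclockwise.
Sign: 8.6 × 9.81 = 84.37 N down at 7.3 m → arm 0.3 m, τ = 84.37 × 0.3 = 25.31 N·m counterclockwise.
Speaker: 18 × 9.81 = 176.6 N down at 5.2 m → arm 2.4 m, τ = 176.6 × 2.4 = 423.8 N·m counterclockwise.
Hanging mass: 39 × 9.81 = 382.6 N down at 2.4 m → arm 5.2 m, τ = 382.6 × 5.2 = 1990 N·m counterclockwise.
Net moment of the loads = 3994 N·m counterclockwise.
The upward force F acts at a point 2.9 m from the left end, arm 4.7 m, giving F × 4.7 clockwise.
Balancing moments: F × 4.7 = 3994, giving F = 3994 / 4.7 = 850 N.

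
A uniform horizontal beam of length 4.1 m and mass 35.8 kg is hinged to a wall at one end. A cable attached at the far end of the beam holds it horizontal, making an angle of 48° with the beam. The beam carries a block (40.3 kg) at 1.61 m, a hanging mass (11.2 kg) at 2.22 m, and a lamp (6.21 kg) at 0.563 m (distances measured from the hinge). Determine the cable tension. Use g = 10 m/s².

Taking torques about the hinge:
Beam weight: 35.8 × 10 = 358 N down at 2.05 m → arm 2.05 m, τ = 358 × 2.05 = 733.9 N·m clockwise.
Block: 40.3 × 10 = 403 N down at 1.61 m → arm 1.61 m, τ = 403 × 1.61 = 648.8 N·m clockwise.
Hanging mass: 11.2 × 10 = 112 N down at 2.22 m → arm 2.22 m, τ = 112 × 2.22 = 248.6 N·m clockwise.
Lamp: 6.21 × 10 = 62.1 N down at 0.563 m → arm 0.563 m, τ = 62.1 × 0.563 = 34.96 N·m clockwise.
Total clockwise load moment = 1666 N·m.
The cable tension T acts at 4.1 m; only its component perpendicular to the beam, T sinθ, produces torque. sin 48° = 0.7431.
For rotational equilibrium, T × 4.1 × 0.7431 = 1666, so T = 1666 / 3.047 = 547 N.

T ≈ 547 N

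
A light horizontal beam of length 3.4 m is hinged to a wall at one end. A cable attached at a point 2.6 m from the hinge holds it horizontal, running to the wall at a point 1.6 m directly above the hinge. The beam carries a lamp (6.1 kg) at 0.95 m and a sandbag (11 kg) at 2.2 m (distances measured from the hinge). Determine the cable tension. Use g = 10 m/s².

T ≈ 220 N

Sum moments about the hinge (the unknown hinge reaction has zero arm there).
Lamp: 6.1 × 10 = 61 N down at 0.95 m → arm 0.95 m, τ = 61 × 0.95 = 57.95 N·m clockwise.
Sandbag: 11 × 10 = 110 N down at 2.2 m → arm 2.2 m, τ = 110 × 2.2 = 242 N·m clockwise.
Total clockwise load moment = 299.9 N·m.
The cable tension T acts at 2.6 m; only its component perpendicular to the beam, T sinθ, produces torque. sinθ = h/√(h²+d²) = 1.6/√(1.6²+2.6²) = 0.5241.
Στ = 0 ⇒ T × 2.6 × 0.5241 = 299.9 ⇒ T = 299.9 / 1.363 = 220 N.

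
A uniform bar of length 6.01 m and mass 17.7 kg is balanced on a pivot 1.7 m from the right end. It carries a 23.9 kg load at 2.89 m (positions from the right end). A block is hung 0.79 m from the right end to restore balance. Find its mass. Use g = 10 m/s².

Sum moments about the pivot (at 1.7 m from the right end) (the support reaction has zero arm there).
Beam weight: 17.7 × 10 = 177 N down at 3.005 m → arm 1.305 m, τ = 177 × 1.305 = 231 N·m counterclockwise.
Load: 23.9 × 10 = 239 N down at 2.89 m → arm 1.19 m, τ = 239 × 1.19 = 284.4 N·m counterclockwise.
Net moment of known loads = 515.4 N·m counterclockwise.
An unknown mass m at 0.79 m has arm 0.91 m; its moment is m·g·0.91 clockwise.
Balancing moments: m × 10 × 0.91 = 515.4, giving m = 515.4 / (10 × 0.91) = 56.6 kg.

m ≈ 56.6 kg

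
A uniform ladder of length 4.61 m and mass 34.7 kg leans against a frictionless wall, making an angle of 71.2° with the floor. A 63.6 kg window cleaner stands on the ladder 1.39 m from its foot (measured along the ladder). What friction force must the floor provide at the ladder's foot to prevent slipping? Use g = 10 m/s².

f ≈ 124 N

About the foot of the ladder:
Ladder weight 34.7×10 = 347 N acts at 2.305 m along the ladder; its horizontal arm is 2.305·cos71.2° = 0.7428 m → τ = 257.8 N·m clockwise.
Window cleaner: 63.6×10 = 636 N at 1.39 m → arm 0.4479 m → τ = 284.9 N·m clockwise.
Wall normal N acts horizontally at the top; its moment arm is the height L sinθ = 4.61·sin71.2° = 4.364 m, counterclockwise.
Balancing moments: N × 4.364 = 542.7, giving N = 124 N.
ΣFx = 0: friction at the foot balances the wall's push, so f = N_wall = 124 N.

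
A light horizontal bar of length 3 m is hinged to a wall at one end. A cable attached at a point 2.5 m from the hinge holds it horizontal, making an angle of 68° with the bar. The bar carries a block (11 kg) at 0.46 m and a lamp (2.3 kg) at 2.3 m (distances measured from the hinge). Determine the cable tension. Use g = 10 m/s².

T ≈ 44.7 N

Take moments about the hinge.
Block: 11 × 10 = 110 N down at 0.46 m → arm 0.46 m, τ = 110 × 0.46 = 50.6 N·m clockwise.
Lamp: 2.3 × 10 = 23 N down at 2.3 m → arm 2.3 m, τ = 23 × 2.3 = 52.9 N·m clockwise.
Total clockwise load moment = 103.5 N·m.
The cable tension T acts at 2.5 m; only its component perpendicular to the bar, T sinθ, produces torque. sin 68° = 0.9272.
Στ = 0 ⇒ T × 2.5 × 0.9272 = 103.5 ⇒ T = 103.5 / 2.318 = 44.7 N.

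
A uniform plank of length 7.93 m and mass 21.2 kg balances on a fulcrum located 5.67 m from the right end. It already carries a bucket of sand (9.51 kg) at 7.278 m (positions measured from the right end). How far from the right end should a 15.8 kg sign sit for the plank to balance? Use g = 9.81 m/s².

x ≈ 6.99 m from the right end

Choose the fulcrum (at 5.67 m from the right end) as the axis so the support reaction has zero arm there.
Beam weight: 21.2 × 9.81 = 208 N down at 3.965 m → arm 1.705 m, τ = 208 × 1.705 = 354.6 N·m clockwise.
Bucket of sand: 9.51 × 9.81 = 93.29 N down at 7.278 m → arm 1.608 m, τ = 93.29 × 1.608 = 150 N·m counterclockwise.
Net moment of existing loads = 204.6 N·m clockwise.
The sign weighs 15.8 × 9.81 = 155 N and must supply an equal counterclockwise moment, so its lever arm about the fulcrum is 204.6 / 155 = 1.32 m.
That puts it at 5.67 + 1.32 = 6.99 m from the right end.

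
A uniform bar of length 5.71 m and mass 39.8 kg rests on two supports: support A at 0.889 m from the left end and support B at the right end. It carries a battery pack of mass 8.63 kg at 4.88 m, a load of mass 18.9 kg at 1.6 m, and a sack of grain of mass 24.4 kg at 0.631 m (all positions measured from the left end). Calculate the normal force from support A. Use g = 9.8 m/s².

R_A ≈ 655 N

Choose support B as the axis so its reaction then has zero moment arm.
Beam weight: 39.8 × 9.8 = 390 N down at 2.855 m → arm 2.855 m, τ = 390 × 2.855 = 1113 N·m counterclockwise.
Battery pack: 8.63 × 9.8 = 84.57 N down at 4.88 m → arm 0.83 m, τ = 84.57 × 0.83 = 70.19 N·m counterclockwise.
Load: 18.9 × 9.8 = 185.2 N down at 1.6 m → arm 4.11 m, τ = 185.2 × 4.11 = 761.2 N·m counterclockwise.
Sack of grain: 24.4 × 9.8 = 239.1 N down at 0.631 m → arm 5.079 m, τ = 239.1 × 5.079 = 1214 N·m counterclockwise.
Net load moment about support B = 3158 N·m counterclockwise.
Reaction R at support A is upward at 0.889 m, arm 4.821 m → moment R × 4.821 clockwise.
For rotational equilibrium, R × 4.821 = 3158, so R = 655 N.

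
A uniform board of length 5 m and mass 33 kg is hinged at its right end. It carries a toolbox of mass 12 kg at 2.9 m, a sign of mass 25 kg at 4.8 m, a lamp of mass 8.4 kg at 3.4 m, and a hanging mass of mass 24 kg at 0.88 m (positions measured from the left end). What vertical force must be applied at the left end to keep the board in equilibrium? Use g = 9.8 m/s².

Taking torques about the right end:
Beam weight: 33 × 9.8 = 323.4 N down at 2.5 m → arm 2.5 m, τ = 323.4 × 2.5 = 808.5 N·m counterclockwise.
Toolbox: 12 × 9.8 = 117.6 N down at 2.9 m → arm 2.1 m, τ = 117.6 × 2.1 = 247 N·m counterclockwise.
Sign: 25 × 9.8 = 245 N down at 4.8 m → arm 0.2 m, τ = 245 × 0.2 = 49 N·m counterclockwise.
Lamp: 8.4 × 9.8 = 82.32 N down at 3.4 m → arm 1.6 m, τ = 82.32 × 1.6 = 131.7 N·m counterclockwise.
Hanging mass: 24 × 9.8 = 235.2 N down at 0.88 m → arm 4.12 m, τ = 235.2 × 4.12 = 969 N·m counterclockwise.
Net moment of the loads = 2205 N·m counterclockwise.
The upward force F acts at the left end, arm 5 m, giving F × 5 clockwise.
For rotational equilibrium, F × 5 = 2205, so F = 2205 / 5 = 441 N.

F ≈ 441 N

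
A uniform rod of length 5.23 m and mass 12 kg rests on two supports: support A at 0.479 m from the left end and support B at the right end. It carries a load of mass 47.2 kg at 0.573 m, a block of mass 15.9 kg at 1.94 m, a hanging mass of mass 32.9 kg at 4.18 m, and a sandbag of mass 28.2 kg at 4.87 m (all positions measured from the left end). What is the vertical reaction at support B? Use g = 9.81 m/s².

Choose support A as the axis so its reaction then has zero moment arm.
Beam weight: 12 × 9.81 = 117.7 N down at 2.615 m → arm 2.136 m, τ = 117.7 × 2.136 = 251.4 N·m clockwise.
Load: 47.2 × 9.81 = 463 N down at 0.573 m → arm 0.094 m, τ = 463 × 0.094 = 43.52 N·m clockwise.
Block: 15.9 × 9.81 = 156 N down at 1.94 m → arm 1.461 m, τ = 156 × 1.461 = 227.9 N·m clockwise.
Hanging mass: 32.9 × 9.81 = 322.7 N down at 4.18 m → arm 3.701 m, τ = 322.7 × 3.701 = 1194 N·m clockwise.
Sandbag: 28.2 × 9.81 = 276.6 N down at 4.87 m → arm 4.391 m, τ = 276.6 × 4.391 = 1215 N·m clockwise.
Net load moment about support A = 2932 N·m clockwise.
Reaction R at support B is upward at 5.23 m, arm 4.751 m → moment R × 4.751 counterclockwise.
For rotational equilibrium, R × 4.751 = 2932, so R = 617 N.

R_B ≈ 617 N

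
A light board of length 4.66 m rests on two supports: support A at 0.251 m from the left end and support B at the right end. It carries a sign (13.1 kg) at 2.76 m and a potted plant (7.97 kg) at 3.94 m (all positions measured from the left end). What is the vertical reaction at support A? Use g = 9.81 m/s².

R_A ≈ 68.1 N

Choose support B as the axis so its reaction then has zero moment arm.
Sign: 13.1 × 9.81 = 128.5 N down at 2.76 m → arm 1.9 m, τ = 128.5 × 1.9 = 244.1 N·m counterclockwise.
Potted plant: 7.97 × 9.81 = 78.19 N down at 3.94 m → arm 0.72 m, τ = 78.19 × 0.72 = 56.3 N·m counterclockwise.
Net load moment about support B = 300.4 N·m counterclockwise.
Reaction R at support A is upward at 0.251 m, arm 4.409 m → moment R × 4.409 clockwise.
For rotational equilibrium, R × 4.409 = 300.4, so R = 68.1 N.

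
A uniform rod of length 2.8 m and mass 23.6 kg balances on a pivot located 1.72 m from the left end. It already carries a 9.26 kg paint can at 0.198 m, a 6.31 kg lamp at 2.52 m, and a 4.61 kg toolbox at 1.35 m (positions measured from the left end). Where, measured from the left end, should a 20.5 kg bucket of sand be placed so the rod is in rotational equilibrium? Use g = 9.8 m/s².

x ≈ 2.61 m from the left end

Taking torques about the pivot (at 1.72 m from the left end):
Beam weight: 23.6 × 9.8 = 231.3 N down at 1.4 m → arm 0.32 m, τ = 231.3 × 0.32 = 74.02 N·m counterclockwise.
Paint can: 9.26 × 9.8 = 90.75 N down at 0.198 m → arm 1.522 m, τ = 90.75 × 1.522 = 138.1 N·m counterclockwise.
Lamp: 6.31 × 9.8 = 61.84 N down at 2.52 m → arm 0.8 m, τ = 61.84 × 0.8 = 49.47 N·m clockwise.
Toolbox: 4.61 × 9.8 = 45.18 N down at 1.35 m → arm 0.37 m, τ = 45.18 × 0.37 = 16.72 N·m counterclockwise.
Net moment of existing loads = 179.4 N·m counterclockwise.
The bucket of sand weighs 20.5 × 9.8 = 200.9 N and must supply an equal clockwise moment, so its lever arm about the pivot is 179.4 / 200.9 = 0.893 m.
That puts it at 1.72 + 0.893 = 2.61 m from the left end.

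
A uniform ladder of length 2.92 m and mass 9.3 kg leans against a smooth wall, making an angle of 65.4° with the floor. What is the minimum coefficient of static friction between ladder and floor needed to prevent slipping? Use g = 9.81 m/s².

μ_min ≈ 0.229

About the foot of the ladder:
Ladder weight 9.3×9.81 = 91.23 N acts at 1.46 m along the ladder; its horizontal arm is 1.46·cos65.4° = 0.6078 m → τ = 55.45 N·m clockwise.
Wall normal N acts horizontally at the top; its moment arm is the height L sinθ = 2.92·sin65.4° = 2.655 m, counterclockwise.
Setting net torque to zero: N × 2.655 = 55.45 → N = 20.89 N.
ΣFx = 0 ⇒ f = N_wall = 20.89 N. ΣFy = 0 ⇒ N_floor = 91.23 N.
μ_min = f / N_floor = 20.89 / 91.23 = 0.229.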